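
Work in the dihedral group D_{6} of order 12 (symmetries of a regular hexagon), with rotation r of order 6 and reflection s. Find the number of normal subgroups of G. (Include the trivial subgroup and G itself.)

7

G has 16 subgroups. Checking conjugation-invariance by order — order 1: 1/1 normal; order 2: 1/7 normal; order 3: 1/1 normal; order 4: 0/3 normal; order 6: 3/3 normal; order 12: 1/1 normal.
Total normal subgroups: 7.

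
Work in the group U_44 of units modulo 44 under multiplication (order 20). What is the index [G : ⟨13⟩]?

|⟨13⟩| = 10 and |G| = 20.
By Lagrange, [G : H] = |G|/|H| = 20/10 = 2.

2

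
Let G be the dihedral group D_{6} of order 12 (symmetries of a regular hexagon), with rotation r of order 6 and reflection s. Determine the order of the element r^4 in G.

Computing powers of r^4: the smallest k with (r^4)^k = e is k = 3.

3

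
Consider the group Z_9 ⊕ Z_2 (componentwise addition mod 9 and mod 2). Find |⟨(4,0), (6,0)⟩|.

9

|⟨(4,0)⟩| = 9 and |⟨(6,0)⟩| = 3, so |H| is a multiple of lcm(9, 3) = 9 and divides |G| = 18.
Closing under the operation: H = {(0,0), (1,0), (2,0), (3,0), (4,0), (5,0), (6,0), (7,0), (8,0)}, so |H| = 9.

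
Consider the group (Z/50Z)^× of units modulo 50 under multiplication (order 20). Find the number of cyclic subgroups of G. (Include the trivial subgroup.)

6

Each element a generates a cyclic subgroup ⟨a⟩; distinct elements may generate the same one (a cyclic group of order d has φ(d) generators).
Cyclic subgroups by order — order 1: 1; order 2: 1; order 4: 1; order 5: 1; order 10: 1; order 20: 1.
Total: 6.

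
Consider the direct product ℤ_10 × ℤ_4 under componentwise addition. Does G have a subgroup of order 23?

No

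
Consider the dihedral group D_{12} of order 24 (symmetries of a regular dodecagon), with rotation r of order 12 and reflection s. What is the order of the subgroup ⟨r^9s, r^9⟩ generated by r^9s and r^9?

|⟨r^9s⟩| = 2 and |⟨r^9⟩| = 4, so |H| is a multiple of lcm(2, 4) = 4 and divides |G| = 24.
Closing under the operation: H = {e, r^3, r^6, r^9, s, r^3s, r^6s, r^9s}, so |H| = 8.

8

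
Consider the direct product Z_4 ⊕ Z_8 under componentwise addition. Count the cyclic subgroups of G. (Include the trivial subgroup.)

Group the elements of G by the cyclic subgroup they generate; each cyclic subgroup of order d accounts for φ(d) elements.
Cyclic subgroups by order — order 1: 1; order 2: 3; order 4: 6; order 8: 4.
Total: 14.

14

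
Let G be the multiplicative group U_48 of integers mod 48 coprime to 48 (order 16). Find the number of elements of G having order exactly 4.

The elements of order 4 are: 5, 11, 13, 19, 29, 35, 37, 43.
That's 8.

8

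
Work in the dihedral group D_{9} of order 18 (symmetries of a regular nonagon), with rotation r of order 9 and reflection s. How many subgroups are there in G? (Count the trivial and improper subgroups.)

|G| = 18, so by Lagrange every subgroup order divides 18. Divisors: 1, 2, 3, 6, 9, 18.
Subgroups by order — order 1: 1; order 2: 9; order 3: 1; order 6: 3; order 9: 1; order 18: 1.
Total: 1 + 9 + 1 + 3 + 1 + 1 = 16.

16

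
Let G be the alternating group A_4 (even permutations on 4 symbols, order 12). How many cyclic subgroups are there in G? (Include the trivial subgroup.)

8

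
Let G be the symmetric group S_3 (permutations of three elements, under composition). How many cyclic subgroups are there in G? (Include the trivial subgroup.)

5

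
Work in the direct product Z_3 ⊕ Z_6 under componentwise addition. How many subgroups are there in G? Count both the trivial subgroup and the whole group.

|G| = 18, so by Lagrange every subgroup order divides 18. Divisors: 1, 2, 3, 6, 9, 18.
Subgroups by order — order 1: 1; order 2: 1; order 3: 4; order 6: 4; order 9: 1; order 18: 1.
Total: 1 + 1 + 4 + 4 + 1 + 1 = 12.

12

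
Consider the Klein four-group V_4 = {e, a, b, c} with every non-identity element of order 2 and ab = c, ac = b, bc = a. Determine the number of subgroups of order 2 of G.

3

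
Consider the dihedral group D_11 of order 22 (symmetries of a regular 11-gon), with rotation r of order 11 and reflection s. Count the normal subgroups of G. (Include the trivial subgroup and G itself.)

3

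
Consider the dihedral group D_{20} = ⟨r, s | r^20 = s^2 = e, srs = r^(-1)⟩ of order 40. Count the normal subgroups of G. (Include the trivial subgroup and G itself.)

9

G has 48 subgroups. Checking conjugation-invariance by order — order 1: 1/1 normal; order 2: 1/21 normal; order 4: 1/11 normal; order 5: 1/1 normal; order 8: 0/5 normal; order 10: 1/5 normal; order 20: 3/3 normal; order 40: 1/1 normal.
Total normal subgroups: 9.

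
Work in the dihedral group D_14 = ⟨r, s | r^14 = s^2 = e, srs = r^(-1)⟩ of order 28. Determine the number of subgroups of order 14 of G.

3

|G| = 28 and 14 | 28, so subgroups of order 14 are possible by Lagrange.
The subgroups of order 14 are: {e, r, r^2, r^3, r^4, r^5, r^6, r^7, r^8, r^9, r^10, r^11, r^12, r^13}; {e, r^2, r^4, r^6, r^8, r^10, r^12, s, r^2s, r^4s, r^6s, r^8s, r^10s, r^12s}; {e, r^2, r^4, r^6, r^8, r^10, r^12, rs, r^3s, r^5s, r^7s, r^9s, r^11s, r^13s}.
So G has 3 subgroups of order 14.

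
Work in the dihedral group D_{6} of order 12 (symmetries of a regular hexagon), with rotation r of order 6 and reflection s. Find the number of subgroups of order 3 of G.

|G| = 12 and 3 | 12, so subgroups of order 3 are possible by Lagrange.
The subgroups of order 3 are: {e, r^2, r^4}.
So G has 1 subgroup of order 3.

1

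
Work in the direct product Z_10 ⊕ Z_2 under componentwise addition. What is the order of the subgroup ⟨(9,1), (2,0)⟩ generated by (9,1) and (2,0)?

10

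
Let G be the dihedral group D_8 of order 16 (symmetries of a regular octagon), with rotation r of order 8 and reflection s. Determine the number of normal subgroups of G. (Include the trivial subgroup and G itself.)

7

G has 19 subgroups. Checking conjugation-invariance by order — order 1: 1/1 normal; order 2: 1/9 normal; order 4: 1/5 normal; order 8: 3/3 normal; order 16: 1/1 normal.
Total normal subgroups: 7.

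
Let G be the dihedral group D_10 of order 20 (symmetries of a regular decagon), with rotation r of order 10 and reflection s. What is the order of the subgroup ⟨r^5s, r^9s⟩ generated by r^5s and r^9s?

10

|⟨r^5s⟩| = 2 and |⟨r^9s⟩| = 2, so |H| is a multiple of lcm(2, 2) = 2 and divides |G| = 20.
Closing under the operation: H = {e, r^2, r^4, r^6, r^8, rs, r^3s, r^5s, r^7s, r^9s}, so |H| = 10.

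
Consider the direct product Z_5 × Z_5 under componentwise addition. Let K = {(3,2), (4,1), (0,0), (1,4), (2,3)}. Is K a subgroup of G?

Yes

|K| = 5 divides |G| = 25, consistent with Lagrange.
K contains the identity, every element's inverse is in K, and K is closed under +: it is a subgroup.
In fact K = ⟨(2,3)⟩.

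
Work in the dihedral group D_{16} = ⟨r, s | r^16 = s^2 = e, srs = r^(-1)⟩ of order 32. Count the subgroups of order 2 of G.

|G| = 32 and 2 | 32, so subgroups of order 2 are possible by Lagrange.
The subgroups of order 2 are: {e, r^10s}; {e, r^11s}; {e, r^12s}; {e, r^13s}; … (17 in all).
So G has 17 subgroups of order 2.

17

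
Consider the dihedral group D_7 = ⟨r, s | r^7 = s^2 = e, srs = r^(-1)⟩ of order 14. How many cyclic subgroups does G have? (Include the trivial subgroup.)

9

Group the elements of G by the cyclic subgroup they generate; each cyclic subgroup of order d accounts for φ(d) elements.
Cyclic subgroups by order — order 1: 1; order 2: 7; order 7: 1.
Total: 9.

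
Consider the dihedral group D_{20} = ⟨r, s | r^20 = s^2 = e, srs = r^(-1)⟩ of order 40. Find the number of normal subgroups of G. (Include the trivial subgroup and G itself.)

G has 48 subgroups. Checking conjugation-invariance by order — order 1: 1/1 normal; order 2: 1/21 normal; order 4: 1/11 normal; order 5: 1/1 normal; order 8: 0/5 normal; order 10: 1/5 normal; order 20: 3/3 normal; order 40: 1/1 normal.
Total normal subgroups: 9.

9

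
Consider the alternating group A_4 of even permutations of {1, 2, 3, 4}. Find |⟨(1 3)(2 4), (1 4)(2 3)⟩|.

|⟨(1 3)(2 4)⟩| = 2 and |⟨(1 4)(2 3)⟩| = 2, so |H| is a multiple of lcm(2, 2) = 2 and divides |G| = 12.
Closing under the operation: H = {e, (1 2)(3 4), (1 3)(2 4), (1 4)(2 3)}, so |H| = 4.

4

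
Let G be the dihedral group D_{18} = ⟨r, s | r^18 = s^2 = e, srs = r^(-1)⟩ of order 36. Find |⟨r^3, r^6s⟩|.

12

|⟨r^3⟩| = 6 and |⟨r^6s⟩| = 2, so |H| is a multiple of lcm(6, 2) = 6 and divides |G| = 36.
Closing under the operation: H = {e, r^3, r^6, r^9, r^12, r^15, s, r^3s, r^6s, r^9s, r^12s, r^15s}, so |H| = 12.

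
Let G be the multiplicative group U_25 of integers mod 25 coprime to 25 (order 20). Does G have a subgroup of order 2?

2 | 20. A subgroup of order 2 is {1, 24}.

Yes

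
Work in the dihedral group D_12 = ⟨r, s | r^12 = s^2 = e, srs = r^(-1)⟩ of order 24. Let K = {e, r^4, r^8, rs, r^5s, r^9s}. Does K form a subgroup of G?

|K| = 6 divides |G| = 24, consistent with Lagrange.
K contains the identity, every element's inverse is in K, and K is closed under ·: it is a subgroup.

Yes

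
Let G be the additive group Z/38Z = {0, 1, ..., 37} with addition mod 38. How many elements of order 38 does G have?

In a cyclic group of order 38, the number of elements of order d (for d | 38) is φ(d).
φ(38) = 18.

18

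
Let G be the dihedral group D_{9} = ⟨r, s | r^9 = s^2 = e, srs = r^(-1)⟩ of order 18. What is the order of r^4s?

2

Computing powers of r^4s: the smallest k with (r^4s)^k = e is k = 2.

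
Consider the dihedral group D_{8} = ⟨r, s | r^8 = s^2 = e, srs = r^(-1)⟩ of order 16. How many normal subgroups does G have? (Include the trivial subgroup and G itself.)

7

G has 19 subgroups. Checking conjugation-invariance by order — order 1: 1/1 normal; order 2: 1/9 normal; order 4: 1/5 normal; order 8: 3/3 normal; order 16: 1/1 normal.
Total normal subgroups: 7.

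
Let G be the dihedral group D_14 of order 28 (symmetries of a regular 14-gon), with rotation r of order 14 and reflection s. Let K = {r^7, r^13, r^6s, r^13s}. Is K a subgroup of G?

No

The identity e ∉ K, so K is not a subgroup.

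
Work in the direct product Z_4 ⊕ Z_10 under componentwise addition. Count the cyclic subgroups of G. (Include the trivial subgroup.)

A cyclic subgroup of order d is generated by each of its φ(d) elements of order d, so the cyclic subgroups of order d number (#elements of order d)/φ(d).
Cyclic subgroups by order — order 1: 1; order 2: 3; order 4: 2; order 5: 1; order 10: 3; order 20: 2.
Total: 12.

12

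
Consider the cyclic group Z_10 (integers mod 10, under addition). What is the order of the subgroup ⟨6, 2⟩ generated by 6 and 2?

|⟨6⟩| = 5 and |⟨2⟩| = 5, so |H| is a multiple of lcm(5, 5) = 5 and divides |G| = 10.
Closing under the operation: H = {0, 2, 4, 6, 8}, so |H| = 5.

5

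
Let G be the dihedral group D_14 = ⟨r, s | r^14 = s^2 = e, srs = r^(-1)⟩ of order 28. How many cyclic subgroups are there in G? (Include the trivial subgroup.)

Each element a generates a cyclic subgroup ⟨a⟩; distinct elements may generate the same one (a cyclic group of order d has φ(d) generators).
Cyclic subgroups by order — order 1: 1; order 2: 15; order 7: 1; order 14: 1.
Total: 18.

18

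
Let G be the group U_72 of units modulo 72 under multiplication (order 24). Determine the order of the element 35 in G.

2

Compute successive powers of 35 mod 72: 35, 1; 35^2 ≡ 1 (mod 72).
So |⟨35⟩| = 2.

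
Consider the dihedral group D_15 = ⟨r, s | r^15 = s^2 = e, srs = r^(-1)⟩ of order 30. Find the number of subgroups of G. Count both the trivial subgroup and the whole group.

|G| = 30, so by Lagrange every subgroup order divides 30. Divisors: 1, 2, 3, 5, 6, 10, 15, 30.
Subgroups by order — order 1: 1; order 2: 15; order 3: 1; order 5: 1; order 6: 5; order 10: 3; order 15: 1; order 30: 1.
Total: 1 + 15 + 1 + 1 + 5 + 3 + 1 + 1 = 28.

28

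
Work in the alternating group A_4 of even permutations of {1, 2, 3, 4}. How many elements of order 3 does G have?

The elements of order 3 are: (2 3 4), (2 4 3), (1 2 3), (1 2 4), (1 3 2), (1 3 4), (1 4 2), (1 4 3).
That's 8.

8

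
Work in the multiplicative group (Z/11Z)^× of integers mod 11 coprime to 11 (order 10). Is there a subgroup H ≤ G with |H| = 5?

5 | 10. A subgroup of order 5 is {1, 3, 4, 5, 9}.

Yes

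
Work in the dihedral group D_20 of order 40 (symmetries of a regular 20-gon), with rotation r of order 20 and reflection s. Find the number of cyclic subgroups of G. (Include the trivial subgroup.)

Each element a generates a cyclic subgroup ⟨a⟩; distinct elements may generate the same one (a cyclic group of order d has φ(d) generators).
Cyclic subgroups by order — order 1: 1; order 2: 21; order 4: 1; order 5: 1; order 10: 1; order 20: 1.
Total: 26.

26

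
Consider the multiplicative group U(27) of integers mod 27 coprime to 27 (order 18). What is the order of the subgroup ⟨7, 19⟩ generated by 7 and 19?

|⟨7⟩| = 9 and |⟨19⟩| = 3, so |H| is a multiple of lcm(9, 3) = 9 and divides |G| = 18.
Closing under the operation: H = {1, 4, 7, 10, 13, 16, 19, 22, 25}, so |H| = 9.

9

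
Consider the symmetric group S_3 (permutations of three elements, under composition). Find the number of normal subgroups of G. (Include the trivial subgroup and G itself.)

3

G has 6 subgroups. Checking conjugation-invariance by order — order 1: 1/1 normal; order 2: 0/3 normal; order 3: 1/1 normal; order 6: 1/1 normal.
Total normal subgroups: 3.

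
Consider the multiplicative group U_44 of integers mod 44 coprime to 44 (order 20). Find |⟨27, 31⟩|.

10

|⟨27⟩| = 10 and |⟨31⟩| = 10, so |H| is a multiple of lcm(10, 10) = 10 and divides |G| = 20.
Closing under the operation: H = {1, 3, 5, 9, 15, 23, 25, 27, 31, 37}, so |H| = 10.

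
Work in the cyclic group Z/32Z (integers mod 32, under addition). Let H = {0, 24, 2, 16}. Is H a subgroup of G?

No

2 ∈ H but its inverse 30 ∉ H, so H is not a subgroup.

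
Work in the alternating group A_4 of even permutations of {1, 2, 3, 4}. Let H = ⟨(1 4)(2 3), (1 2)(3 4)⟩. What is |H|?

|⟨(1 4)(2 3)⟩| = 2 and |⟨(1 2)(3 4)⟩| = 2, so |H| is a multiple of lcm(2, 2) = 2 and divides |G| = 12.
Closing under the operation: H = {e, (1 2)(3 4), (1 3)(2 4), (1 4)(2 3)}, so |H| = 4.

4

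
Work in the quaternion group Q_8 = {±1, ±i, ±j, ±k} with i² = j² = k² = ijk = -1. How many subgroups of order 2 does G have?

1

|G| = 8 and 2 | 8, so subgroups of order 2 are possible by Lagrange.
The subgroups of order 2 are: {1, -1}.
So G has 1 subgroup of order 2.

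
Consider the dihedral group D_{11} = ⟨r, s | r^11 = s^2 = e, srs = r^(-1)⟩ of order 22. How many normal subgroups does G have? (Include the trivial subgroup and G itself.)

3

G has 14 subgroups. Checking conjugation-invariance by order — order 1: 1/1 normal; order 2: 0/11 normal; order 11: 1/1 normal; order 22: 1/1 normal.
Total normal subgroups: 3.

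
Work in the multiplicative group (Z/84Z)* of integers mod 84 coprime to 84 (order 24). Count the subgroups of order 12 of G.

7

|G| = 24 and 12 | 24, so subgroups of order 12 are possible by Lagrange.
The subgroups of order 12 are: {1, 11, 13, 23, 25, 37, 47, 59, 61, 71, 73, 83}; {1, 5, 11, 17, 19, 23, 25, 31, 37, 41, 55, 71}; {1, 11, 23, 25, 29, 37, 43, 53, 65, 67, 71, 79}; {1, 5, 13, 17, 25, 29, 37, 41, 53, 61, 65, 73}; … (7 in all).
So G has 7 subgroups of order 12.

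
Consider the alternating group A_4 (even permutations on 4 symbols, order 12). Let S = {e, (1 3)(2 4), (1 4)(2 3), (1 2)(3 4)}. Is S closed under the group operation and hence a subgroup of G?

|S| = 4 divides |G| = 12, consistent with Lagrange.
S contains the identity, every element's inverse is in S, and S is closed under ∘: it is a subgroup.

Yes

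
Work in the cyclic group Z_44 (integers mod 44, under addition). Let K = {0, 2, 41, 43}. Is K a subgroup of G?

No

41 ∈ K but its inverse 3 ∉ K, so K is not a subgroup.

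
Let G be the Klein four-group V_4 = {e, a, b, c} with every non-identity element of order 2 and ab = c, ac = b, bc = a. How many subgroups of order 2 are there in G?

|G| = 4 and 2 | 4, so subgroups of order 2 are possible by Lagrange.
The subgroups of order 2 are: {e, a}; {e, b}; {e, c}.
So G has 3 subgroups of order 2.

3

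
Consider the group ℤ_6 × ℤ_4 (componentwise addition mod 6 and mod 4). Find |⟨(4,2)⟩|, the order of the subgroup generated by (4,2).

The order of (4,2) in Z_6 × Z_4 is lcm(ord(4) in Z_6, ord(2) in Z_4).
ord(4) = 3 and ord(2) = 2, so |⟨(4,2)⟩| = lcm(3, 2) = 6.

6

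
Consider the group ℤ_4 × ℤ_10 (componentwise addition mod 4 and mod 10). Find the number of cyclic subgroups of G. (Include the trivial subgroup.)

Group the elements of G by the cyclic subgroup they generate; each cyclic subgroup of order d accounts for φ(d) elements.
Cyclic subgroups by order — order 1: 1; order 2: 3; order 4: 2; order 5: 1; order 10: 3; order 20: 2.
Total: 12.

12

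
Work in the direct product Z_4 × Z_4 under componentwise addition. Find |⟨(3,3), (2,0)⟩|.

8

|⟨(3,3)⟩| = 4 and |⟨(2,0)⟩| = 2, so |H| is a multiple of lcm(4, 2) = 4 and divides |G| = 16.
Closing under the operation: H = {(0,0), (0,2), (1,1), (1,3), (2,0), (2,2), (3,1), (3,3)}, so |H| = 8.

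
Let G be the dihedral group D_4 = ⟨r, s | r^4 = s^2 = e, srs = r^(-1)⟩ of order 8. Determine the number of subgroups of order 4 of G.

3

|G| = 8 and 4 | 8, so subgroups of order 4 are possible by Lagrange.
The subgroups of order 4 are: {e, r, r^2, r^3}; {e, r^2, s, r^2s}; {e, r^2, rs, r^3s}.
So G has 3 subgroups of order 4.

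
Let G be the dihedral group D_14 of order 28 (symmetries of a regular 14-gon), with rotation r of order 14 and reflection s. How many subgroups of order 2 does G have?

15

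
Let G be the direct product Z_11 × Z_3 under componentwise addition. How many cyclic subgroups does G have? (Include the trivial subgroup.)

4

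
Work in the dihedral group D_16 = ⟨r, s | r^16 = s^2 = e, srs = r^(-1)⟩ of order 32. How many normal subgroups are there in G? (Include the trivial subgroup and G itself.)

8

G has 36 subgroups. Checking conjugation-invariance by order — order 1: 1/1 normal; order 2: 1/17 normal; order 4: 1/9 normal; order 8: 1/5 normal; order 16: 3/3 normal; order 32: 1/1 normal.
Total normal subgroups: 8.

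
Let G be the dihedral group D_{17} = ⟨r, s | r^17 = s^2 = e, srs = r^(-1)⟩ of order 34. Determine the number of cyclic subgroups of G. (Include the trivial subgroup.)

19

A cyclic subgroup of order d is generated by each of its φ(d) elements of order d, so the cyclic subgroups of order d number (#elements of order d)/φ(d).
Cyclic subgroups by order — order 1: 1; order 2: 17; order 17: 1.
Total: 19.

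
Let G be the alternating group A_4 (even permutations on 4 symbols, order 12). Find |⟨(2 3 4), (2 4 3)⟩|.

3

|⟨(2 3 4)⟩| = 3 and |⟨(2 4 3)⟩| = 3, so |H| is a multiple of lcm(3, 3) = 3 and divides |G| = 12.
Closing under the operation: H = {e, (2 3 4), (2 4 3)}, so |H| = 3.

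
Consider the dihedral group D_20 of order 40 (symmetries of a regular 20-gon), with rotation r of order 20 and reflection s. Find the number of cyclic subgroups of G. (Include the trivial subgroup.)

26

Group the elements of G by the cyclic subgroup they generate; each cyclic subgroup of order d accounts for φ(d) elements.
Cyclic subgroups by order — order 1: 1; order 2: 21; order 4: 1; order 5: 1; order 10: 1; order 20: 1.
Total: 26.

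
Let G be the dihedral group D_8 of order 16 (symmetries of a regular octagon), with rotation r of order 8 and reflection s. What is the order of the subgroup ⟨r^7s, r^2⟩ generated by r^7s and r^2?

8

|⟨r^7s⟩| = 2 and |⟨r^2⟩| = 4, so |H| is a multiple of lcm(2, 4) = 4 and divides |G| = 16.
Closing under the operation: H = {e, r^2, r^4, r^6, rs, r^3s, r^5s, r^7s}, so |H| = 8.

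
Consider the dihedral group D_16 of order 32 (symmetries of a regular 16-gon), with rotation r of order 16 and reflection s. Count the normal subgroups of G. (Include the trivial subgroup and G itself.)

G has 36 subgroups. Checking conjugation-invariance by order — order 1: 1/1 normal; order 2: 1/17 normal; order 4: 1/9 normal; order 8: 1/5 normal; order 16: 3/3 normal; order 32: 1/1 normal.
Total normal subgroups: 8.

8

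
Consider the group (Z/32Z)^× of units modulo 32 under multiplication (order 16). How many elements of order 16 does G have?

No element of G has order 16 (even though 16 | 16).

0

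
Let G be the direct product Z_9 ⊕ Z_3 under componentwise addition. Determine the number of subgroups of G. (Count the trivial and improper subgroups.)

|G| = 27, so by Lagrange every subgroup order divides 27. Divisors: 1, 3, 9, 27.
Subgroups by order — order 1: 1; order 3: 4; order 9: 4; order 27: 1.
Total: 1 + 4 + 4 + 1 = 10.

10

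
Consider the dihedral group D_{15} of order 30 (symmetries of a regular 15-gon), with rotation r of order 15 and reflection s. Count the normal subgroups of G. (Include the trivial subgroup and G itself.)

5

G has 28 subgroups. Checking conjugation-invariance by order — order 1: 1/1 normal; order 2: 0/15 normal; order 3: 1/1 normal; order 5: 1/1 normal; order 6: 0/5 normal; order 10: 0/3 normal; order 15: 1/1 normal; order 30: 1/1 normal.
Total normal subgroups: 5.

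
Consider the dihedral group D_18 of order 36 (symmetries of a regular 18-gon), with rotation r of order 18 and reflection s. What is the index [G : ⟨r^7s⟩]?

18

|⟨r^7s⟩| = 2 and |G| = 36.
By Lagrange, [G : H] = |G|/|H| = 36/2 = 18.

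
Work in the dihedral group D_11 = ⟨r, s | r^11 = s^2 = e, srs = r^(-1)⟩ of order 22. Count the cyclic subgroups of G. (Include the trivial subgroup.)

A cyclic subgroup of order d is generated by each of its φ(d) elements of order d, so the cyclic subgroups of order d number (#elements of order d)/φ(d).
Cyclic subgroups by order — order 1: 1; order 2: 11; order 11: 1.
Total: 13.

13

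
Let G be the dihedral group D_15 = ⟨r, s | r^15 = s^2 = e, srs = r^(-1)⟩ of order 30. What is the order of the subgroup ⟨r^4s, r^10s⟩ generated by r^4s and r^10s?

10

|⟨r^4s⟩| = 2 and |⟨r^10s⟩| = 2, so |H| is a multiple of lcm(2, 2) = 2 and divides |G| = 30.
Closing under the operation: H = {e, r^3, r^6, r^9, r^12, rs, r^4s, r^7s, r^10s, r^13s}, so |H| = 10.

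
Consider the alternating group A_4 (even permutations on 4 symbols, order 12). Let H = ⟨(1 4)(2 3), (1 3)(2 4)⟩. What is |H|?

|⟨(1 4)(2 3)⟩| = 2 and |⟨(1 3)(2 4)⟩| = 2, so |H| is a multiple of lcm(2, 2) = 2 and divides |G| = 12.
Closing under the operation: H = {e, (1 2)(3 4), (1 3)(2 4), (1 4)(2 3)}, so |H| = 4.

4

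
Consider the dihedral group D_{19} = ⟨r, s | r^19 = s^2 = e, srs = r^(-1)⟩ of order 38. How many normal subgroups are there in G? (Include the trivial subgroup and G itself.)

G has 22 subgroups. Checking conjugation-invariance by order — order 1: 1/1 normal; order 2: 0/19 normal; order 19: 1/1 normal; order 38: 1/1 normal.
Total normal subgroups: 3.

3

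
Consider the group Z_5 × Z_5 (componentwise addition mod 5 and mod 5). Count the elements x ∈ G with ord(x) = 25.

0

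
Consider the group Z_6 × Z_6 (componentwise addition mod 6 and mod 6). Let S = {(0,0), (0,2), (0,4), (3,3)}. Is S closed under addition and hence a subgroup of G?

No

Closure fails: (0,2) + (3,3) = (3,5) ∉ S. So S is not a subgroup.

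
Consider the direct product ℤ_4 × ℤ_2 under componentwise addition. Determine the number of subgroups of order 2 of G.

|G| = 8 and 2 | 8, so subgroups of order 2 are possible by Lagrange.
The subgroups of order 2 are: {(0,0), (0,1)}; {(0,0), (2,0)}; {(0,0), (2,1)}.
So G has 3 subgroups of order 2.

3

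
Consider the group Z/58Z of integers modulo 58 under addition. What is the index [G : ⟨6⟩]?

2

|⟨6⟩| = 29 and |G| = 58.
By Lagrange, [G : H] = |G|/|H| = 58/29 = 2.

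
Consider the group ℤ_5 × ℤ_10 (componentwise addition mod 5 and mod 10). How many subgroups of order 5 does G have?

6

|G| = 50 and 5 | 50, so subgroups of order 5 are possible by Lagrange.
The subgroups of order 5 are: {(0,0), (0,2), (0,4), (0,6), (0,8)}; {(0,0), (1,0), (2,0), (3,0), (4,0)}; {(0,0), (1,2), (2,4), (3,6), (4,8)}; {(0,0), (1,4), (2,8), (3,2), (4,6)}; … (6 in all).
So G has 6 subgroups of order 5.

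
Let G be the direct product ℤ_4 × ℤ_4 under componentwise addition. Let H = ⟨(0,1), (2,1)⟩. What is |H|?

|⟨(0,1)⟩| = 4 and |⟨(2,1)⟩| = 4, so |H| is a multiple of lcm(4, 4) = 4 and divides |G| = 16.
Closing under the operation: H = {(0,0), (0,1), (0,2), (0,3), (2,0), (2,1), (2,2), (2,3)}, so |H| = 8.

8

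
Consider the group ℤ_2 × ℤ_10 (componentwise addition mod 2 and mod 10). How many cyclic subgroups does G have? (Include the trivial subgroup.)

Each element a generates a cyclic subgroup ⟨a⟩; distinct elements may generate the same one (a cyclic group of order d has φ(d) generators).
Cyclic subgroups by order — order 1: 1; order 2: 3; order 5: 1; order 10: 3.
Total: 8.

8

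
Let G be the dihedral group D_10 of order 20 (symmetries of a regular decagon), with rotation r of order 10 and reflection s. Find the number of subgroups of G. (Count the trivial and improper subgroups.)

22

|G| = 20, so by Lagrange every subgroup order divides 20. Divisors: 1, 2, 4, 5, 10, 20.
Subgroups by order — order 1: 1; order 2: 11; order 4: 5; order 5: 1; order 10: 3; order 20: 1.
Total: 1 + 11 + 5 + 1 + 3 + 1 = 22.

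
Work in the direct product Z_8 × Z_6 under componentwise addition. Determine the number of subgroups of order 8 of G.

3

|G| = 48 and 8 | 48, so subgroups of order 8 are possible by Lagrange.
The subgroups of order 8 are: {(0,0), (0,3), (2,0), (2,3), (4,0), (4,3), (6,0), (6,3)}; {(0,0), (1,0), (2,0), (3,0), (4,0), (5,0), (6,0), (7,0)}; {(0,0), (1,3), (2,0), (3,3), (4,0), (5,3), (6,0), (7,3)}.
So G has 3 subgroups of order 8.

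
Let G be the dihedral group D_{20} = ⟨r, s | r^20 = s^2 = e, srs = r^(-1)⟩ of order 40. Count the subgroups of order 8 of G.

5

|G| = 40 and 8 | 40, so subgroups of order 8 are possible by Lagrange.
The subgroups of order 8 are: {e, r^5, r^10, r^15, s, r^5s, r^10s, r^15s}; {e, r^5, r^10, r^15, rs, r^6s, r^11s, r^16s}; {e, r^5, r^10, r^15, r^2s, r^7s, r^12s, r^17s}; {e, r^5, r^10, r^15, r^3s, r^8s, r^13s, r^18s}; … (5 in all).
So G has 5 subgroups of order 8.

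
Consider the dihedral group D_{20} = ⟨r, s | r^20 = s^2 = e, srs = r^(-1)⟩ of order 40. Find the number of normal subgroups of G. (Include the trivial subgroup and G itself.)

9

G has 48 subgroups. Checking conjugation-invariance by order — order 1: 1/1 normal; order 2: 1/21 normal; order 4: 1/11 normal; order 5: 1/1 normal; order 8: 0/5 normal; order 10: 1/5 normal; order 20: 3/3 normal; order 40: 1/1 normal.
Total normal subgroups: 9.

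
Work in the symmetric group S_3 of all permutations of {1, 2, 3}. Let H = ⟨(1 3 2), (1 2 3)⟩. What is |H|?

3

|⟨(1 3 2)⟩| = 3 and |⟨(1 2 3)⟩| = 3, so |H| is a multiple of lcm(3, 3) = 3 and divides |G| = 6.
Closing under the operation: H = {e, (1 2 3), (1 3 2)}, so |H| = 3.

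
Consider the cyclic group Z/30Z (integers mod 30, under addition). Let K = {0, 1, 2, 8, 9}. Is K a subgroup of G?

1 ∈ K but its inverse 29 ∉ K, so K is not a subgroup.

No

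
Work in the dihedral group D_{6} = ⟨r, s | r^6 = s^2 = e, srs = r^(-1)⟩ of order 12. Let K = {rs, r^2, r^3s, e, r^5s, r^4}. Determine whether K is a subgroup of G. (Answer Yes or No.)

Yes

|K| = 6 divides |G| = 12, consistent with Lagrange.
K contains the identity, every element's inverse is in K, and K is closed under ·: it is a subgroup.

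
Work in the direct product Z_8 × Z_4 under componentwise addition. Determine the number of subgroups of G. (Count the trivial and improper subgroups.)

22

|G| = 32, so by Lagrange every subgroup order divides 32. Divisors: 1, 2, 4, 8, 16, 32.
Subgroups by order — order 1: 1; order 2: 3; order 4: 7; order 8: 7; order 16: 3; order 32: 1.
Total: 1 + 3 + 7 + 7 + 3 + 1 = 22.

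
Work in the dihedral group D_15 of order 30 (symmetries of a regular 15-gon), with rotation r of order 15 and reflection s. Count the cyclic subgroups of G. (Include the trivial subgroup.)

19

Group the elements of G by the cyclic subgroup they generate; each cyclic subgroup of order d accounts for φ(d) elements.
Cyclic subgroups by order — order 1: 1; order 2: 15; order 3: 1; order 5: 1; order 15: 1.
Total: 19.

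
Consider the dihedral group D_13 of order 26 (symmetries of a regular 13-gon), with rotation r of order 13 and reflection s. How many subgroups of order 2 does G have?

|G| = 26 and 2 | 26, so subgroups of order 2 are possible by Lagrange.
The subgroups of order 2 are: {e, r^10s}; {e, r^11s}; {e, r^12s}; {e, r^2s}; … (13 in all).
So G has 13 subgroups of order 2.

13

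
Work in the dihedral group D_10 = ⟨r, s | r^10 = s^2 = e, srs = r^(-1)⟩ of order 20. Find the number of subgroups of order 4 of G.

5

|G| = 20 and 4 | 20, so subgroups of order 4 are possible by Lagrange.
The subgroups of order 4 are: {e, r^5, r^2s, r^7s}; {e, r^5, r^3s, r^8s}; {e, r^5, r^4s, r^9s}; {e, r^5, s, r^5s}; … (5 in all).
So G has 5 subgroups of order 4.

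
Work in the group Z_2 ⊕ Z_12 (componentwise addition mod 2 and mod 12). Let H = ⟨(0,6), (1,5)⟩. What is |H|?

12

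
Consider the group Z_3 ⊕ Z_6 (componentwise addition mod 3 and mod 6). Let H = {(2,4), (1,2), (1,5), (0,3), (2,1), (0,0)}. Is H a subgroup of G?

|H| = 6 divides |G| = 18, consistent with Lagrange.
H contains the identity, every element's inverse is in H, and H is closed under +: it is a subgroup.
In fact H = ⟨(2,1)⟩.

Yes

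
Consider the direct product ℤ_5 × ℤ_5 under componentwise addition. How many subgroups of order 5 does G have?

|G| = 25 and 5 | 25, so subgroups of order 5 are possible by Lagrange.
The subgroups of order 5 are: {(0,0), (0,1), (0,2), (0,3), (0,4)}; {(0,0), (1,0), (2,0), (3,0), (4,0)}; {(0,0), (1,1), (2,2), (3,3), (4,4)}; {(0,0), (1,2), (2,4), (3,1), (4,3)}; … (6 in all).
So G has 6 subgroups of order 5.

6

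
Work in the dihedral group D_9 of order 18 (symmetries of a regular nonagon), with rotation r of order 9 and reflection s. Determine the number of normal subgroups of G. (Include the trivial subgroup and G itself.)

4

G has 16 subgroups. Checking conjugation-invariance by order — order 1: 1/1 normal; order 2: 0/9 normal; order 3: 1/1 normal; order 6: 0/3 normal; order 9: 1/1 normal; order 18: 1/1 normal.
Total normal subgroups: 4.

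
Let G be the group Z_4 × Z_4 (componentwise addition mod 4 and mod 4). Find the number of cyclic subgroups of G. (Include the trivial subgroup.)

Each element a generates a cyclic subgroup ⟨a⟩; distinct elements may generate the same one (a cyclic group of order d has φ(d) generators).
Cyclic subgroups by order — order 1: 1; order 2: 3; order 4: 6.
Total: 10.

10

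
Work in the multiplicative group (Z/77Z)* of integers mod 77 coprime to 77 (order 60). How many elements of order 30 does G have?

Enumerating element orders in G gives 24 elements of order 30.

24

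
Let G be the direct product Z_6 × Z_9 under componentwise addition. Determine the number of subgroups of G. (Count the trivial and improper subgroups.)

|G| = 54, so by Lagrange every subgroup order divides 54. Divisors: 1, 2, 3, 6, 9, 18, 27, 54.
Subgroups by order — order 1: 1; order 2: 1; order 3: 4; order 6: 4; order 9: 4; order 18: 4; order 27: 1; order 54: 1.
Total: 1 + 1 + 4 + 4 + 4 + 4 + 1 + 1 = 20.

20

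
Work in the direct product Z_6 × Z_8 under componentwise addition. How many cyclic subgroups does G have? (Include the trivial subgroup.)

16

Group the elements of G by the cyclic subgroup they generate; each cyclic subgroup of order d accounts for φ(d) elements.
Cyclic subgroups by order — order 1: 1; order 2: 3; order 3: 1; order 4: 2; order 6: 3; order 8: 2; order 12: 2; order 24: 2.
Total: 16.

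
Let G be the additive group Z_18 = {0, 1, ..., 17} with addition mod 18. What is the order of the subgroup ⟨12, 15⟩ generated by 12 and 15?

6

|⟨12⟩| = 3 and |⟨15⟩| = 6, so |H| is a multiple of lcm(3, 6) = 6 and divides |G| = 18.
Closing under the operation: H = {0, 3, 6, 9, 12, 15}, so |H| = 6.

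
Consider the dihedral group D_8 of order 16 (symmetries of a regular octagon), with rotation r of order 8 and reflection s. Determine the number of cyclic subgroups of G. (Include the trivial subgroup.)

Each element a generates a cyclic subgroup ⟨a⟩; distinct elements may generate the same one (a cyclic group of order d has φ(d) generators).
Cyclic subgroups by order — order 1: 1; order 2: 9; order 4: 1; order 8: 1.
Total: 12.

12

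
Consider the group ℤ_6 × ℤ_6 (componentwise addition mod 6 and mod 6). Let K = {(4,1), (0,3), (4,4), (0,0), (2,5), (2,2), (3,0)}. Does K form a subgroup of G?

No

|K| = 7 does not divide |G| = 36, so by Lagrange K is not a subgroup.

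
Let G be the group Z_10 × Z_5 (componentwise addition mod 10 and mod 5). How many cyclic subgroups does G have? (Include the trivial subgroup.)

14

Each element a generates a cyclic subgroup ⟨a⟩; distinct elements may generate the same one (a cyclic group of order d has φ(d) generators).
Cyclic subgroups by order — order 1: 1; order 2: 1; order 5: 6; order 10: 6.
Total: 14.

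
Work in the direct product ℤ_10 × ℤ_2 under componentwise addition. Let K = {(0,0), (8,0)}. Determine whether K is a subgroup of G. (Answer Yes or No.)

No

(8,0) ∈ K but its inverse (2,0) ∉ K, so K is not a subgroup.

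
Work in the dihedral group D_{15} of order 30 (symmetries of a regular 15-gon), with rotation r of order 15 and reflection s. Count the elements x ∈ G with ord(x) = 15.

8

The elements of order 15 are: r, r^2, r^4, r^7, r^8, r^11, r^13, r^14.
That's 8.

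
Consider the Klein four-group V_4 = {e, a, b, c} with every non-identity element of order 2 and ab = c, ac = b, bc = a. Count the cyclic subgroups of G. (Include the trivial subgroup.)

4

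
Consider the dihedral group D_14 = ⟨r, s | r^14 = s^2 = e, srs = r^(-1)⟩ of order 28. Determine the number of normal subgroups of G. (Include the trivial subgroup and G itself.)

G has 28 subgroups. Checking conjugation-invariance by order — order 1: 1/1 normal; order 2: 1/15 normal; order 4: 0/7 normal; order 7: 1/1 normal; order 14: 3/3 normal; order 28: 1/1 normal.
Total normal subgroups: 7.

7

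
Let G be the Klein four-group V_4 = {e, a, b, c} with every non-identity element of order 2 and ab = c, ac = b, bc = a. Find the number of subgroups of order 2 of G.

3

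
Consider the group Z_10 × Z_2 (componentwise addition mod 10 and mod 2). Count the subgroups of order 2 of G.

|G| = 20 and 2 | 20, so subgroups of order 2 are possible by Lagrange.
The subgroups of order 2 are: {(0,0), (0,1)}; {(0,0), (5,0)}; {(0,0), (5,1)}.
So G has 3 subgroups of order 2.

3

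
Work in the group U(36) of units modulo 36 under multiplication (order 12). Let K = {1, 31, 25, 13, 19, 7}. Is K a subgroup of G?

|K| = 6 divides |G| = 12, consistent with Lagrange.
K contains the identity, every element's inverse is in K, and K is closed under ·: it is a subgroup.
In fact K = ⟨7⟩.

Yes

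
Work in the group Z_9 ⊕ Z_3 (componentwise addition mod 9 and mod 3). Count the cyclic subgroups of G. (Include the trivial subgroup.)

8

Group the elements of G by the cyclic subgroup they generate; each cyclic subgroup of order d accounts for φ(d) elements.
Cyclic subgroups by order — order 1: 1; order 3: 4; order 9: 3.
Total: 8.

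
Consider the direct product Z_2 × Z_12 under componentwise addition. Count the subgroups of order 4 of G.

3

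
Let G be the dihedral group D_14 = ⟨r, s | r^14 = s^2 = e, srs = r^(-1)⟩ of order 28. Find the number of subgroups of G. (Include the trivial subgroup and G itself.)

28

|G| = 28, so by Lagrange every subgroup order divides 28. Divisors: 1, 2, 4, 7, 14, 28.
Subgroups by order — order 1: 1; order 2: 15; order 4: 7; order 7: 1; order 14: 3; order 28: 1.
Total: 1 + 15 + 7 + 1 + 3 + 1 = 28.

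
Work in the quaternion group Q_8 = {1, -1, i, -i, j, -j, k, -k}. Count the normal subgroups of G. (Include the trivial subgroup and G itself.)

6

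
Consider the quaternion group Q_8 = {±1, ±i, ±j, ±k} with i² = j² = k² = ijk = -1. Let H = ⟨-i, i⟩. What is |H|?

|⟨-i⟩| = 4 and |⟨i⟩| = 4, so |H| is a multiple of lcm(4, 4) = 4 and divides |G| = 8.
Closing under the operation: H = {1, -1, i, -i}, so |H| = 4.

4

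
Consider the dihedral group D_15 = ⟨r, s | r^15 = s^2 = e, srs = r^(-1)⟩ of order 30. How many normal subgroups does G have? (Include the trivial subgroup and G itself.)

5

G has 28 subgroups. Checking conjugation-invariance by order — order 1: 1/1 normal; order 2: 0/15 normal; order 3: 1/1 normal; order 5: 1/1 normal; order 6: 0/5 normal; order 10: 0/3 normal; order 15: 1/1 normal; order 30: 1/1 normal.
Total normal subgroups: 5.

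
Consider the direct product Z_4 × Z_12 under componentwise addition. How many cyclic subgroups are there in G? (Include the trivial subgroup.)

Group the elements of G by the cyclic subgroup they generate; each cyclic subgroup of order d accounts for φ(d) elements.
Cyclic subgroups by order — order 1: 1; order 2: 3; order 3: 1; order 4: 6; order 6: 3; order 12: 6.
Total: 20.

20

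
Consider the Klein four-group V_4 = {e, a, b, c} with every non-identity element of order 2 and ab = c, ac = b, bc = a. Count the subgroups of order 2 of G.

3

|G| = 4 and 2 | 4, so subgroups of order 2 are possible by Lagrange.
The subgroups of order 2 are: {e, a}; {e, b}; {e, c}.
So G has 3 subgroups of order 2.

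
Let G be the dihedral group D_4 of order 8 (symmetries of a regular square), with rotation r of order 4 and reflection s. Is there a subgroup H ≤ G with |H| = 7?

7 does not divide |G| = 8, so by Lagrange no subgroup of order 7 exists.

No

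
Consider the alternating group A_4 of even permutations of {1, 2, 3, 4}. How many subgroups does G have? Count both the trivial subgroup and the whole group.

|G| = 12, so by Lagrange every subgroup order divides 12. Divisors: 1, 2, 3, 4, 6, 12.
Subgroups by order — order 1: 1; order 2: 3; order 3: 4; order 4: 1; order 6: 0; order 12: 1.
Total: 1 + 3 + 4 + 1 + 0 + 1 = 10.

10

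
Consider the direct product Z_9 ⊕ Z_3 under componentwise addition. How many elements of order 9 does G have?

18

An element (a,b) has order lcm(ord(a), ord(b)); count pairs with lcm equal to 9.
Enumerating gives 18 such elements.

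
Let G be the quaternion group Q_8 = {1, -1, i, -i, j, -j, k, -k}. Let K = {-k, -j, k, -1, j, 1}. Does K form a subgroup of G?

No

|K| = 6 does not divide |G| = 8, so by Lagrange K is not a subgroup.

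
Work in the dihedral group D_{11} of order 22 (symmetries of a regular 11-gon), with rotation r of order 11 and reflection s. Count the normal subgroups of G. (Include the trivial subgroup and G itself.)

3

G has 14 subgroups. Checking conjugation-invariance by order — order 1: 1/1 normal; order 2: 0/11 normal; order 11: 1/1 normal; order 22: 1/1 normal.
Total normal subgroups: 3.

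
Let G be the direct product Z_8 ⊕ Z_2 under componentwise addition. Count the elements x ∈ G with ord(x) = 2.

3

An element (a,b) has order lcm(ord(a), ord(b)); count pairs with lcm equal to 2.
Enumerating gives 3 such elements.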